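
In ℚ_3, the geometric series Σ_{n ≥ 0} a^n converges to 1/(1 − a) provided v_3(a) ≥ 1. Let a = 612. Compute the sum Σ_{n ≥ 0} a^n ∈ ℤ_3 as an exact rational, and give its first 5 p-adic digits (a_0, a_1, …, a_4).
Σ a^n = 1/(1 − a) = -1/611;  first 5 digits = (1, 0, 2, 1, 2)

v_3(a) = 2 ≥ 1, so the series converges in ℤ_3 to 1/(1 − a) = 1/(1 − 612) = -1/611. Expand this rational in ℤ_3: compute digits iteratively via d_i = x_i mod 3, x_{i+1} = (x_i − d_i)/3. The first 5 digits are (1, 0, 2, 1, 2).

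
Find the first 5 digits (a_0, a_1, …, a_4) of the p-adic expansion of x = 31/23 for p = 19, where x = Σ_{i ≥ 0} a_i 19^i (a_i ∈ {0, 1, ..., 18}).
(a_0, …, a_4) = (3, 9, 2, 4, 13)

v_19(31/23) = 0 (numerator and denominator both coprime to 19), so x ∈ ℤ_19^×. Compute digits iteratively via a_i = x_i mod 19, x_{i+1} = (x_i − a_i)/19, with x_0 = x:
  x_0 = 31/23;  a_0 = 3;  x_1 = (x_0 − 3)/19 = -2/23
  x_1 = -2/23;  a_1 = 9;  x_2 = (x_1 − 9)/19 = -11/23
  x_2 = -11/23;  a_2 = 2;  x_3 = (x_2 − 2)/19 = -3/23
  x_3 = -3/23;  a_3 = 4;  x_4 = (x_3 − 4)/19 = -5/23
  x_4 = -5/23;  a_4 = 13;  x_5 = (x_4 − 13)/19 = -16/23
Digits: (3, 9, 2, 4, 13).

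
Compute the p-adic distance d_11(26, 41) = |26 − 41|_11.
d_11(26, 41) = 1

Step 1 — x − y = 26 − 41 = -15. Step 2 — v_11(-15) = 0 (factor: -15 = −(11^0 · 15); the sign does not affect v_p). Step 3 — |x − y|_11 = 11^{0} = 1.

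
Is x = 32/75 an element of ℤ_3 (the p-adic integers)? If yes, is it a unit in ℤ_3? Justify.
x ∉ ℤ_3 (v_3(x) = -1 < 0)

ℤ_3 = {x ∈ ℚ_3 : v_3(x) ≥ 0} and ℤ_3^× = {x ∈ ℤ_3 : v_3(x) = 0}. Here v_3(32/75) = v_3(num) − v_3(den) = -1; compare against these criteria.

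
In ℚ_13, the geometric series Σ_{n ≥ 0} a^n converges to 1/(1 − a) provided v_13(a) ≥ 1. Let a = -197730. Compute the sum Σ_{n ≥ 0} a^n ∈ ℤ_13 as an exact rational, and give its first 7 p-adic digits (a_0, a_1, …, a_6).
Σ a^n = 1/(1 − a) = 1/197731;  first 7 digits = (1, 0, 0, 1, 6, 12, 0)

v_13(a) = 3 ≥ 1, so the series converges in ℤ_13 to 1/(1 − a) = 1/(1 − (-197730)) = 1/197731. Expand this rational in ℤ_13: compute digits iteratively via d_i = x_i mod 13, x_{i+1} = (x_i − d_i)/13. The first 7 digits are (1, 0, 0, 1, 6, 12, 0).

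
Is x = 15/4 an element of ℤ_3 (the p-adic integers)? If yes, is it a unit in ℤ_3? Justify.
x ∈ ℤ_3 but not a unit; v_3(x) = 1 > 0

ℤ_3 = {x ∈ ℚ_3 : v_3(x) ≥ 0} and ℤ_3^× = {x ∈ ℤ_3 : v_3(x) = 0}. Here v_3(15/4) = v_3(num) − v_3(den) = 1; compare against these criteria.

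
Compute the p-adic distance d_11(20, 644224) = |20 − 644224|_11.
d_11(20, 644224) = 1/161051

Step 1 — x − y = 20 − 644224 = -644204. Step 2 — v_11(-644204) = 5 (factor: -644204 = −(11^5 · 4); the sign does not affect v_p). Step 3 — |x − y|_11 = 11^{-5} = 1/161051.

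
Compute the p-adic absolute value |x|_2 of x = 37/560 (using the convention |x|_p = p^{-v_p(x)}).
|37/560|_2 = 16

Step 1 — compute v_2(x) by factoring powers of 2 out of the numerator and denominator: v_2(37/560) = -4. Step 2 — apply |x|_p = p^{-v_p(x)} = 2^{4} = 16.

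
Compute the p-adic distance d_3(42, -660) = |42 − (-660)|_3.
d_3(42, -660) = 1/27

Step 1 — x − y = 42 − (-660) = 702. Step 2 — v_3(702) = 3 (factor: 702 = (3^3 · 26); the sign does not affect v_p). Step 3 — |x − y|_3 = 3^{-3} = 1/27.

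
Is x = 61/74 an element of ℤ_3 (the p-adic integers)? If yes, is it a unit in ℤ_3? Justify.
x ∈ ℤ_3^× (unit); v_3(x) = 0

ℤ_3 = {x ∈ ℚ_3 : v_3(x) ≥ 0} and ℤ_3^× = {x ∈ ℤ_3 : v_3(x) = 0}. Here v_3(61/74) = v_3(num) − v_3(den) = 0; compare against these criteria.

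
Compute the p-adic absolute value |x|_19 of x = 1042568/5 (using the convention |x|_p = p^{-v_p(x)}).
|1042568/5|_19 = 1/130321

Step 1 — compute v_19(x) by factoring powers of 19 out of the numerator and denominator: v_19(1042568/5) = 4. Step 2 — apply |x|_p = p^{-v_p(x)} = 19^{-4} = 1/130321.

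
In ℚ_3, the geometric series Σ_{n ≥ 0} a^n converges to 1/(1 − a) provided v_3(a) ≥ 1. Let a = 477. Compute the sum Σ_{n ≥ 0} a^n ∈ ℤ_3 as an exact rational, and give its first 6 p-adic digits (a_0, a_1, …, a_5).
Σ a^n = 1/(1 − a) = -1/476;  first 6 digits = (1, 0, 2, 2, 0, 2)

v_3(a) = 2 ≥ 1, so the series converges in ℤ_3 to 1/(1 − a) = 1/(1 − 477) = -1/476. Expand this rational in ℤ_3: compute digits iteratively via d_i = x_i mod 3, x_{i+1} = (x_i − d_i)/3. The first 6 digits are (1, 0, 2, 2, 0, 2).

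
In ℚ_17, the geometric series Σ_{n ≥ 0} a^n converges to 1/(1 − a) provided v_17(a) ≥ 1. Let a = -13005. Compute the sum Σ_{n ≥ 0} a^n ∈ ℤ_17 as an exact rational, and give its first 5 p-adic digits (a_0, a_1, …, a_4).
Σ a^n = 1/(1 − a) = 1/13006;  first 5 digits = (1, 0, 6, 14, 1)

v_17(a) = 2 ≥ 1, so the series converges in ℤ_17 to 1/(1 − a) = 1/(1 − (-13005)) = 1/13006. Expand this rational in ℤ_17: compute digits iteratively via d_i = x_i mod 17, x_{i+1} = (x_i − d_i)/17. The first 5 digits are (1, 0, 6, 14, 1).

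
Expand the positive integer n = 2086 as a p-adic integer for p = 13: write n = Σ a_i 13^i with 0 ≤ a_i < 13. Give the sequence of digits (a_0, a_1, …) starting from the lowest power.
(a_0, a_1, …) = (6, 4, 12)

Repeated division by 13 gives the digits low-to-high: 2086 = 6 + 4·13^1 + 12·13^2. Digit sequence: (6, 4, 12).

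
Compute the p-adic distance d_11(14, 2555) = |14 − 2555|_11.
d_11(14, 2555) = 1/121

Step 1 — x − y = 14 − 2555 = -2541. Step 2 — v_11(-2541) = 2 (factor: -2541 = −(11^2 · 21); the sign does not affect v_p). Step 3 — |x − y|_11 = 11^{-2} = 1/121.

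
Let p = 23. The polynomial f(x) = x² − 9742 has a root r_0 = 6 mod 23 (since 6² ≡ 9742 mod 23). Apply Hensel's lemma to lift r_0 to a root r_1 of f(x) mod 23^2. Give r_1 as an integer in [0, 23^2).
r_1 = 374 (mod 529)

Hensel's recurrence: r_{i+1} = r_i − f(r_i)·(f′(r_i))^{-1} mod 23^{i+2}, with f′(x) = 2x. Iterate:
  r_0 = 6 (mod 23)
  r_1 = 374 (mod 529)
Final: r_1 = 374, and one checks f(r_1) ≡ 0 mod 23^2.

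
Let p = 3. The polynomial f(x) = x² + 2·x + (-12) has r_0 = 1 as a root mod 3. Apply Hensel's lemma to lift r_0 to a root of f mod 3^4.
r_3 = 64 (mod 81)

Hensel: r_{i+1} = r_i − f(r_i)·(f′(r_i))^{-1} mod 3^{i+2}, f′(x) = 2x + 2. Iterate:
  r_0 = 1 (mod 3)
  r_1 = 1 (mod 9)
  r_2 = 10 (mod 27)
  r_3 = 64 (mod 81)
Final: r = 64 satisfies f(r) ≡ 0 mod 3^4.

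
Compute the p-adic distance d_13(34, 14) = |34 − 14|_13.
d_13(34, 14) = 1

Step 1 — x − y = 34 − 14 = 20. Step 2 — v_13(20) = 0 (factor: 20 = (13^0 · 20); the sign does not affect v_p). Step 3 — |x − y|_13 = 13^{0} = 1.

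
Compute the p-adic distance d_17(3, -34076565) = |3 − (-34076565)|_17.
d_17(3, -34076565) = 1/1419857

Step 1 — x − y = 3 − (-34076565) = 34076568. Step 2 — v_17(34076568) = 5 (factor: 34076568 = (17^5 · 24); the sign does not affect v_p). Step 3 — |x − y|_17 = 17^{-5} = 1/1419857.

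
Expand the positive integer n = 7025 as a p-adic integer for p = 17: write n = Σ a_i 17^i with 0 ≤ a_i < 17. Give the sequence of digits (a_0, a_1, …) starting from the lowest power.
(a_0, a_1, …) = (4, 5, 7, 1)

Repeated division by 17 gives the digits low-to-high: 7025 = 4 + 5·17^1 + 7·17^2 + 1·17^3. Digit sequence: (4, 5, 7, 1).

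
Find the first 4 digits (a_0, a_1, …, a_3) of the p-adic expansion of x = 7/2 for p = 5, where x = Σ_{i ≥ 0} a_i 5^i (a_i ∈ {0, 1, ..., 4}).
(a_0, …, a_3) = (1, 3, 2, 2)

v_5(7/2) = 0 (numerator and denominator both coprime to 5), so x ∈ ℤ_5^×. Compute digits iteratively via a_i = x_i mod 5, x_{i+1} = (x_i − a_i)/5, with x_0 = x:
  x_0 = 7/2;  a_0 = 1;  x_1 = (x_0 − 1)/5 = 1/2
  x_1 = 1/2;  a_1 = 3;  x_2 = (x_1 − 3)/5 = -1/2
  x_2 = -1/2;  a_2 = 2;  x_3 = (x_2 − 2)/5 = -1/2
  x_3 = -1/2;  a_3 = 2;  x_4 = (x_3 − 2)/5 = -1/2
Digits: (1, 3, 2, 2).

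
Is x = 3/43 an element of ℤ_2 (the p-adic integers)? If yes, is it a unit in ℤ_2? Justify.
x ∈ ℤ_2^× (unit); v_2(x) = 0

ℤ_2 = {x ∈ ℚ_2 : v_2(x) ≥ 0} and ℤ_2^× = {x ∈ ℤ_2 : v_2(x) = 0}. Here v_2(3/43) = v_2(num) − v_2(den) = 0; compare against these criteria.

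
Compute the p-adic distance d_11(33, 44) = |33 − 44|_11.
d_11(33, 44) = 1/11

Step 1 — x − y = 33 − 44 = -11. Step 2 — v_11(-11) = 1 (factor: -11 = −(11^1 · 1); the sign does not affect v_p). Step 3 — |x − y|_11 = 11^{-1} = 1/11.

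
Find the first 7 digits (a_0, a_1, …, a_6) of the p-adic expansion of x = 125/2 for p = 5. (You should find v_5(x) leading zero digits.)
(a_0, …, a_6) = (0, 0, 0, 3, 2, 2, 2)

v_5(125/2) = 3, so a_0 = ... = a_2 = 0. Factor out: x = 5^3 · u with u = 1/2 a unit in ℤ_5. Expand u iteratively via a_{v+i} = u_i mod 5, u_{i+1} = (u_i − a_{v+i})/5:
  u_0 = 1/2;  a_3 = 3;  u_1 = (u_0 − 3)/5 = -1/2
  u_1 = -1/2;  a_4 = 2;  u_2 = (u_1 − 2)/5 = -1/2
  u_2 = -1/2;  a_5 = 2;  u_3 = (u_2 − 2)/5 = -1/2
  u_3 = -1/2;  a_6 = 2;  u_4 = (u_3 − 2)/5 = -1/2
Digits: (0, 0, 0, 3, 2, 2, 2).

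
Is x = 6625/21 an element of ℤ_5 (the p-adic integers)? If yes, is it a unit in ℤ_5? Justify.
x ∈ ℤ_5 but not a unit; v_5(x) = 3 > 0

ℤ_5 = {x ∈ ℚ_5 : v_5(x) ≥ 0} and ℤ_5^× = {x ∈ ℤ_5 : v_5(x) = 0}. Here v_5(6625/21) = v_5(num) − v_5(den) = 3; compare against these criteria.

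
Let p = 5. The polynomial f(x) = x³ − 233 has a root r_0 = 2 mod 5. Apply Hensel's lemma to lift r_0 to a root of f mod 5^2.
r_1 = 2 (mod 25)

Hensel: r_{i+1} = r_i − f(r_i)/f′(r_i) mod 5^{i+2}, where f′(x) = 3x². Iterate:
  r_0 = 2 (mod 5)
  r_1 = 2 (mod 25)
Final: r = 2 with f(r) ≡ 0 mod 5^2.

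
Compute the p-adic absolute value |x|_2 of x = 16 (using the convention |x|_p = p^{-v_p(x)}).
|16|_2 = 1/16

Step 1 — compute v_2(x) by factoring powers of 2 out of the numerator and denominator: v_2(16) = 4. Step 2 — apply |x|_p = p^{-v_p(x)} = 2^{-4} = 1/16.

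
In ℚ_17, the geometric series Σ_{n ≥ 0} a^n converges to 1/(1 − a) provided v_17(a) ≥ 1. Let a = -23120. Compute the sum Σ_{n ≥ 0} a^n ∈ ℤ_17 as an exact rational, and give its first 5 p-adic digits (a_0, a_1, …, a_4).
Σ a^n = 1/(1 − a) = 1/23121;  first 5 digits = (1, 0, 5, 12, 7)

v_17(a) = 2 ≥ 1, so the series converges in ℤ_17 to 1/(1 − a) = 1/(1 − (-23120)) = 1/23121. Expand this rational in ℤ_17: compute digits iteratively via d_i = x_i mod 17, x_{i+1} = (x_i − d_i)/17. The first 5 digits are (1, 0, 5, 12, 7).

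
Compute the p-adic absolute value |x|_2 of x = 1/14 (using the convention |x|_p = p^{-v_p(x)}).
|1/14|_2 = 2

Step 1 — compute v_2(x) by factoring powers of 2 out of the numerator and denominator: v_2(1/14) = -1. Step 2 — apply |x|_p = p^{-v_p(x)} = 2^{1} = 2.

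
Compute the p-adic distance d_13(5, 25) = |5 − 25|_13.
d_13(5, 25) = 1

Step 1 — x − y = 5 − 25 = -20. Step 2 — v_13(-20) = 0 (factor: -20 = −(13^0 · 20); the sign does not affect v_p). Step 3 — |x − y|_13 = 13^{0} = 1.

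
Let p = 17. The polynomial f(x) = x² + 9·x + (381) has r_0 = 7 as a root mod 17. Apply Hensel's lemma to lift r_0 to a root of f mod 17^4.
r_3 = 61241 (mod 83521)

Hensel: r_{i+1} = r_i − f(r_i)·(f′(r_i))^{-1} mod 17^{i+2}, f′(x) = 2x + 9. Iterate:
  r_0 = 7 (mod 17)
  r_1 = 262 (mod 289)
  r_2 = 2285 (mod 4913)
  r_3 = 61241 (mod 83521)
Final: r = 61241 satisfies f(r) ≡ 0 mod 17^4.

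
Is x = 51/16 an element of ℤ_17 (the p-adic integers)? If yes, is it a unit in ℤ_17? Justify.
x ∈ ℤ_17 but not a unit; v_17(x) = 1 > 0

ℤ_17 = {x ∈ ℚ_17 : v_17(x) ≥ 0} and ℤ_17^× = {x ∈ ℤ_17 : v_17(x) = 0}. Here v_17(51/16) = v_17(num) − v_17(den) = 1; compare against these criteria.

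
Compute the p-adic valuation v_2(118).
v_2(118) = 1

v_2(n) is the largest exponent k such that 2^k divides n. Factor out: 118 = 2^1 · 59. (Sign doesn't affect v_p.) So v_2(118) = 1.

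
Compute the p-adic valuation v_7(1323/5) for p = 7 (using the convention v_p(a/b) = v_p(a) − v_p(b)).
v_7(1323/5) = 2

Factor powers of 7 from the numerator and denominator of the reduced fraction: 1323 = 7^2 · 27 and 5 = 7^0 · 5. Apply v_p(a/b) = v_p(a) − v_p(b): v_7(1323/5) = 2 − 0 = 2.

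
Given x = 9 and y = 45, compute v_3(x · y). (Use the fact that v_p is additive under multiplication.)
v_3(405) = 4

v_p(x) = 2 (factor: 9 = 3^2 · 1); v_p(y) = 2 (factor: 45 = 3^2 · 5). Additivity: v_p(xy) = v_p(x) + v_p(y) = 2 + 2 = 4. (Direct check: xy = 405 = 3^4 · (5).)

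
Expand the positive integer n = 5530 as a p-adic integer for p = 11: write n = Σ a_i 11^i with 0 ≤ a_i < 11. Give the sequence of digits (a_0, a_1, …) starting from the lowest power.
(a_0, a_1, …) = (8, 7, 1, 4)

Repeated division by 11 gives the digits low-to-high: 5530 = 8 + 7·11^1 + 1·11^2 + 4·11^3. Digit sequence: (8, 7, 1, 4).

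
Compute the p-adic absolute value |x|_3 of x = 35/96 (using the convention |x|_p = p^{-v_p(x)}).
|35/96|_3 = 3

Step 1 — compute v_3(x) by factoring powers of 3 out of the numerator and denominator: v_3(35/96) = -1. Step 2 — apply |x|_p = p^{-v_p(x)} = 3^{1} = 3.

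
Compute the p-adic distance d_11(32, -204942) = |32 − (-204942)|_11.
d_11(32, -204942) = 1/14641

Step 1 — x − y = 32 − (-204942) = 204974. Step 2 — v_11(204974) = 4 (factor: 204974 = (11^4 · 14); the sign does not affect v_p). Step 3 — |x − y|_11 = 11^{-4} = 1/14641.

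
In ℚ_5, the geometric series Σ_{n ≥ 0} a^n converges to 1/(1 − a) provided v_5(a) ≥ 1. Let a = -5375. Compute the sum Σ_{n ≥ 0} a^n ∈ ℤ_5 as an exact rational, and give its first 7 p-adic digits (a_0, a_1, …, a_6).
Σ a^n = 1/(1 − a) = 1/5376;  first 7 digits = (1, 0, 0, 2, 1, 3, 3)

v_5(a) = 3 ≥ 1, so the series converges in ℤ_5 to 1/(1 − a) = 1/(1 − (-5375)) = 1/5376. Expand this rational in ℤ_5: compute digits iteratively via d_i = x_i mod 5, x_{i+1} = (x_i − d_i)/5. The first 7 digits are (1, 0, 0, 2, 1, 3, 3).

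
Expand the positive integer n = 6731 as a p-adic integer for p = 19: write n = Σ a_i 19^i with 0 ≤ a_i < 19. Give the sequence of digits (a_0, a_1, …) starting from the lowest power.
(a_0, a_1, …) = (5, 12, 18)

Repeated division by 19 gives the digits low-to-high: 6731 = 5 + 12·19^1 + 18·19^2. Digit sequence: (5, 12, 18).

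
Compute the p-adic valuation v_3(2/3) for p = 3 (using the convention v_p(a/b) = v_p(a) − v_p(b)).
v_3(2/3) = -1

Factor powers of 3 from the numerator and denominator of the reduced fraction: 2 = 3^0 · 2 and 3 = 3^1 · 1. Apply v_p(a/b) = v_p(a) − v_p(b): v_3(2/3) = 0 − 1 = -1.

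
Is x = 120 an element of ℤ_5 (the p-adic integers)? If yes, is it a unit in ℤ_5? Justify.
x ∈ ℤ_5 but not a unit; v_5(x) = 1 > 0

ℤ_5 = {x ∈ ℚ_5 : v_5(x) ≥ 0} and ℤ_5^× = {x ∈ ℤ_5 : v_5(x) = 0}. Here v_5(120) = v_5(num) − v_5(den) = 1; compare against these criteria.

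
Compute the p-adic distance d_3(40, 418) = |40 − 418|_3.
d_3(40, 418) = 1/27

Step 1 — x − y = 40 − 418 = -378. Step 2 — v_3(-378) = 3 (factor: -378 = −(3^3 · 14); the sign does not affect v_p). Step 3 — |x − y|_3 = 3^{-3} = 1/27.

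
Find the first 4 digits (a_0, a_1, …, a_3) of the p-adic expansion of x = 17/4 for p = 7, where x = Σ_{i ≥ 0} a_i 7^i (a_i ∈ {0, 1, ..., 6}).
(a_0, …, a_3) = (6, 5, 1, 5)

v_7(17/4) = 0 (numerator and denominator both coprime to 7), so x ∈ ℤ_7^×. Compute digits iteratively via a_i = x_i mod 7, x_{i+1} = (x_i − a_i)/7, with x_0 = x:
  x_0 = 17/4;  a_0 = 6;  x_1 = (x_0 − 6)/7 = -1/4
  x_1 = -1/4;  a_1 = 5;  x_2 = (x_1 − 5)/7 = -3/4
  x_2 = -3/4;  a_2 = 1;  x_3 = (x_2 − 1)/7 = -1/4
  x_3 = -1/4;  a_3 = 5;  x_4 = (x_3 − 5)/7 = -3/4
Digits: (6, 5, 1, 5).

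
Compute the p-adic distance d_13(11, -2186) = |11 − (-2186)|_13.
d_13(11, -2186) = 1/2197

Step 1 — x − y = 11 − (-2186) = 2197. Step 2 — v_13(2197) = 3 (factor: 2197 = (13^3 · 1); the sign does not affect v_p). Step 3 — |x − y|_13 = 13^{-3} = 1/2197.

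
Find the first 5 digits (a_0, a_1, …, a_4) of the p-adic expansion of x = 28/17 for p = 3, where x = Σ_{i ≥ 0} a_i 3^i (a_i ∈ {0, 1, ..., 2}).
(a_0, …, a_4) = (2, 2, 0, 1, 1)

v_3(28/17) = 0 (numerator and denominator both coprime to 3), so x ∈ ℤ_3^×. Compute digits iteratively via a_i = x_i mod 3, x_{i+1} = (x_i − a_i)/3, with x_0 = x:
  x_0 = 28/17;  a_0 = 2;  x_1 = (x_0 − 2)/3 = -2/17
  x_1 = -2/17;  a_1 = 2;  x_2 = (x_1 − 2)/3 = -12/17
  x_2 = -12/17;  a_2 = 0;  x_3 = (x_2 − 0)/3 = -4/17
  x_3 = -4/17;  a_3 = 1;  x_4 = (x_3 − 1)/3 = -7/17
  x_4 = -7/17;  a_4 = 1;  x_5 = (x_4 − 1)/3 = -8/17
Digits: (2, 2, 0, 1, 1).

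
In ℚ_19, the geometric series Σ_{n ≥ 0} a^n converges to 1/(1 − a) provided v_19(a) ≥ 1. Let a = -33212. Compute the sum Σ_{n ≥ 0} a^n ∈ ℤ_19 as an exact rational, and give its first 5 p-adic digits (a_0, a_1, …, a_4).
Σ a^n = 1/(1 − a) = 1/33213;  first 5 digits = (1, 0, 3, 14, 8)

v_19(a) = 2 ≥ 1, so the series converges in ℤ_19 to 1/(1 − a) = 1/(1 − (-33212)) = 1/33213. Expand this rational in ℤ_19: compute digits iteratively via d_i = x_i mod 19, x_{i+1} = (x_i − d_i)/19. The first 5 digits are (1, 0, 3, 14, 8).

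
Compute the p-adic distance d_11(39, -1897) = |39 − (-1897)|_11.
d_11(39, -1897) = 1/121

Step 1 — x − y = 39 − (-1897) = 1936. Step 2 — v_11(1936) = 2 (factor: 1936 = (11^2 · 16); the sign does not affect v_p). Step 3 — |x − y|_11 = 11^{-2} = 1/121.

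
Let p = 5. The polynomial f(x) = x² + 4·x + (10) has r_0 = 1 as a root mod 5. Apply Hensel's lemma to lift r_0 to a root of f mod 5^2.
r_1 = 11 (mod 25)

Hensel: r_{i+1} = r_i − f(r_i)·(f′(r_i))^{-1} mod 5^{i+2}, f′(x) = 2x + 4. Iterate:
  r_0 = 1 (mod 5)
  r_1 = 11 (mod 25)
Final: r = 11 satisfies f(r) ≡ 0 mod 5^2.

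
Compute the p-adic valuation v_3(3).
v_3(3) = 1

v_3(n) is the largest exponent k such that 3^k divides n. Factor out: 3 = 3^1 · 1. (Sign doesn't affect v_p.) So v_3(3) = 1.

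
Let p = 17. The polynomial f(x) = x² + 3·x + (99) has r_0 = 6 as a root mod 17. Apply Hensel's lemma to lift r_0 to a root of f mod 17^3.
r_2 = 4273 (mod 4913)

Hensel: r_{i+1} = r_i − f(r_i)·(f′(r_i))^{-1} mod 17^{i+2}, f′(x) = 2x + 3. Iterate:
  r_0 = 6 (mod 17)
  r_1 = 227 (mod 289)
  r_2 = 4273 (mod 4913)
Final: r = 4273 satisfies f(r) ≡ 0 mod 17^3.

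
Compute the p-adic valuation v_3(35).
v_3(35) = 0

v_3(n) is the largest exponent k such that 3^k divides n. Factor out: 35 = 3^0 · 35. (Sign doesn't affect v_p.) So v_3(35) = 0.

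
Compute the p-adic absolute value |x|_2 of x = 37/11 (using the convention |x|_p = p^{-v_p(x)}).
|37/11|_2 = 1

Step 1 — compute v_2(x) by factoring powers of 2 out of the numerator and denominator: v_2(37/11) = 0. Step 2 — apply |x|_p = p^{-v_p(x)} = 2^{0} = 1.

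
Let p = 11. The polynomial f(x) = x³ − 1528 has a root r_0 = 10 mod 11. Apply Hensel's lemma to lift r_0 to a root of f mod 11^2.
r_1 = 65 (mod 121)

Hensel: r_{i+1} = r_i − f(r_i)/f′(r_i) mod 11^{i+2}, where f′(x) = 3x². Iterate:
  r_0 = 10 (mod 11)
  r_1 = 65 (mod 121)
Final: r = 65 with f(r) ≡ 0 mod 11^2.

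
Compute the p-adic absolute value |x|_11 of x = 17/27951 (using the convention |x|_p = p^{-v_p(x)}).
|17/27951|_11 = 1331

Step 1 — compute v_11(x) by factoring powers of 11 out of the numerator and denominator: v_11(17/27951) = -3. Step 2 — apply |x|_p = p^{-v_p(x)} = 11^{3} = 1331.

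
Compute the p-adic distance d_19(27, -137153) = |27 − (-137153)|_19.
d_19(27, -137153) = 1/6859

Step 1 — x − y = 27 − (-137153) = 137180. Step 2 — v_19(137180) = 3 (factor: 137180 = (19^3 · 20); the sign does not affect v_p). Step 3 — |x − y|_19 = 19^{-3} = 1/6859.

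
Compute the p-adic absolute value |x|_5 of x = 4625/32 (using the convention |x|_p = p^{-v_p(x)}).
|4625/32|_5 = 1/125

Step 1 — compute v_5(x) by factoring powers of 5 out of the numerator and denominator: v_5(4625/32) = 3. Step 2 — apply |x|_p = p^{-v_p(x)} = 5^{-3} = 1/125.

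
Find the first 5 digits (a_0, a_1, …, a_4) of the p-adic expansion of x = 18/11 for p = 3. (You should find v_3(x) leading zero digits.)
(a_0, …, a_4) = (0, 0, 1, 0, 1)

v_3(18/11) = 2, so a_0 = ... = a_1 = 0. Factor out: x = 3^2 · u with u = 2/11 a unit in ℤ_3. Expand u iteratively via a_{v+i} = u_i mod 3, u_{i+1} = (u_i − a_{v+i})/3:
  u_0 = 2/11;  a_2 = 1;  u_1 = (u_0 − 1)/3 = -3/11
  u_1 = -3/11;  a_3 = 0;  u_2 = (u_1 − 0)/3 = -1/11
  u_2 = -1/11;  a_4 = 1;  u_3 = (u_2 − 1)/3 = -4/11
Digits: (0, 0, 1, 0, 1).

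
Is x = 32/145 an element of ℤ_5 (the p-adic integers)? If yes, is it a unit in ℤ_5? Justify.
x ∉ ℤ_5 (v_5(x) = -1 < 0)

ℤ_5 = {x ∈ ℚ_5 : v_5(x) ≥ 0} and ℤ_5^× = {x ∈ ℤ_5 : v_5(x) = 0}. Here v_5(32/145) = v_5(num) − v_5(den) = -1; compare against these criteria.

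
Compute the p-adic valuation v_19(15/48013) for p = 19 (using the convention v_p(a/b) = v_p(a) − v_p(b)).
v_19(15/48013) = -3

Factor powers of 19 from the numerator and denominator of the reduced fraction: 15 = 19^0 · 15 and 48013 = 19^3 · 7. Apply v_p(a/b) = v_p(a) − v_p(b): v_19(15/48013) = 0 − 3 = -3.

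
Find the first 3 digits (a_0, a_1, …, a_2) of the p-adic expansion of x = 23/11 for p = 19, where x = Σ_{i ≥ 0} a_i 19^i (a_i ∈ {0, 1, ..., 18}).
(a_0, …, a_2) = (9, 10, 15)

v_19(23/11) = 0 (numerator and denominator both coprime to 19), so x ∈ ℤ_19^×. Compute digits iteratively via a_i = x_i mod 19, x_{i+1} = (x_i − a_i)/19, with x_0 = x:
  x_0 = 23/11;  a_0 = 9;  x_1 = (x_0 − 9)/19 = -4/11
  x_1 = -4/11;  a_1 = 10;  x_2 = (x_1 − 10)/19 = -6/11
  x_2 = -6/11;  a_2 = 15;  x_3 = (x_2 − 15)/19 = -9/11
Digits: (9, 10, 15).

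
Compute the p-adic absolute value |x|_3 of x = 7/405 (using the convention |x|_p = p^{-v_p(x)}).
|7/405|_3 = 81

Step 1 — compute v_3(x) by factoring powers of 3 out of the numerator and denominator: v_3(7/405) = -4. Step 2 — apply |x|_p = p^{-v_p(x)} = 3^{4} = 81.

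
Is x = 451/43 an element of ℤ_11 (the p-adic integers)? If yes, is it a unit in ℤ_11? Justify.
x ∈ ℤ_11 but not a unit; v_11(x) = 1 > 0

ℤ_11 = {x ∈ ℚ_11 : v_11(x) ≥ 0} and ℤ_11^× = {x ∈ ℤ_11 : v_11(x) = 0}. Here v_11(451/43) = v_11(num) − v_11(den) = 1; compare against these criteria.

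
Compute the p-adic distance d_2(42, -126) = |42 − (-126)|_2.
d_2(42, -126) = 1/8

Step 1 — x − y = 42 − (-126) = 168. Step 2 — v_2(168) = 3 (factor: 168 = (2^3 · 21); the sign does not affect v_p). Step 3 — |x − y|_2 = 2^{-3} = 1/8.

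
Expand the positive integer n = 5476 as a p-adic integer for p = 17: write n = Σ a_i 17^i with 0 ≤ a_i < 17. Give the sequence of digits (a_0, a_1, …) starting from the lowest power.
(a_0, a_1, …) = (2, 16, 1, 1)

Repeated division by 17 gives the digits low-to-high: 5476 = 2 + 16·17^1 + 1·17^2 + 1·17^3. Digit sequence: (2, 16, 1, 1).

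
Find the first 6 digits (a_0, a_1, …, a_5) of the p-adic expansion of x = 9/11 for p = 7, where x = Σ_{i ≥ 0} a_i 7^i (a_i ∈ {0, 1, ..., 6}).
(a_0, …, a_5) = (4, 4, 0, 5, 5, 3)

v_7(9/11) = 0 (numerator and denominator both coprime to 7), so x ∈ ℤ_7^×. Compute digits iteratively via a_i = x_i mod 7, x_{i+1} = (x_i − a_i)/7, with x_0 = x:
  x_0 = 9/11;  a_0 = 4;  x_1 = (x_0 − 4)/7 = -5/11
  x_1 = -5/11;  a_1 = 4;  x_2 = (x_1 − 4)/7 = -7/11
  x_2 = -7/11;  a_2 = 0;  x_3 = (x_2 − 0)/7 = -1/11
  x_3 = -1/11;  a_3 = 5;  x_4 = (x_3 − 5)/7 = -8/11
  x_4 = -8/11;  a_4 = 5;  x_5 = (x_4 − 5)/7 = -9/11
  x_5 = -9/11;  a_5 = 3;  x_6 = (x_5 − 3)/7 = -6/11
Digits: (4, 4, 0, 5, 5, 3).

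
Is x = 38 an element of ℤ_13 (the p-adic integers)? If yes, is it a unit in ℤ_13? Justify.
x ∈ ℤ_13^× (unit); v_13(x) = 0

ℤ_13 = {x ∈ ℚ_13 : v_13(x) ≥ 0} and ℤ_13^× = {x ∈ ℤ_13 : v_13(x) = 0}. Here v_13(38) = v_13(num) − v_13(den) = 0; compare against these criteria.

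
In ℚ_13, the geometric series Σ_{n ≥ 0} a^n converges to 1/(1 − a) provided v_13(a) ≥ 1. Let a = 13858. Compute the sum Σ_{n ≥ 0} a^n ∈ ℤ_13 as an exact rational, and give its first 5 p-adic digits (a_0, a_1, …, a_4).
Σ a^n = 1/(1 − a) = -1/13857;  first 5 digits = (1, 0, 4, 6, 3)

v_13(a) = 2 ≥ 1, so the series converges in ℤ_13 to 1/(1 − a) = 1/(1 − 13858) = -1/13857. Expand this rational in ℤ_13: compute digits iteratively via d_i = x_i mod 13, x_{i+1} = (x_i − d_i)/13. The first 5 digits are (1, 0, 4, 6, 3).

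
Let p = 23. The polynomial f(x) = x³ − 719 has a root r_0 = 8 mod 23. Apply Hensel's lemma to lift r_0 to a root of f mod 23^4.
r_3 = 129176 (mod 279841)

Hensel: r_{i+1} = r_i − f(r_i)/f′(r_i) mod 23^{i+2}, where f′(x) = 3x². Iterate:
  r_0 = 8 (mod 23)
  r_1 = 100 (mod 529)
  r_2 = 7506 (mod 12167)
  r_3 = 129176 (mod 279841)
Final: r = 129176 with f(r) ≡ 0 mod 23^4.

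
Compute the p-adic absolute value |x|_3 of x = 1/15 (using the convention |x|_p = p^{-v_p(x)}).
|1/15|_3 = 3

Step 1 — compute v_3(x) by factoring powers of 3 out of the numerator and denominator: v_3(1/15) = -1. Step 2 — apply |x|_p = p^{-v_p(x)} = 3^{1} = 3.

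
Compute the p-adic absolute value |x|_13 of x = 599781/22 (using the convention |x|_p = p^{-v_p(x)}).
|599781/22|_13 = 1/28561

Step 1 — compute v_13(x) by factoring powers of 13 out of the numerator and denominator: v_13(599781/22) = 4. Step 2 — apply |x|_p = p^{-v_p(x)} = 13^{-4} = 1/28561.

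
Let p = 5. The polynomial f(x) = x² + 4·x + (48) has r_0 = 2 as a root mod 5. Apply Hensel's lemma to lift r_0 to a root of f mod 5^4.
r_3 = 382 (mod 625)

Hensel: r_{i+1} = r_i − f(r_i)·(f′(r_i))^{-1} mod 5^{i+2}, f′(x) = 2x + 4. Iterate:
  r_0 = 2 (mod 5)
  r_1 = 7 (mod 25)
  r_2 = 7 (mod 125)
  r_3 = 382 (mod 625)
Final: r = 382 satisfies f(r) ≡ 0 mod 5^4.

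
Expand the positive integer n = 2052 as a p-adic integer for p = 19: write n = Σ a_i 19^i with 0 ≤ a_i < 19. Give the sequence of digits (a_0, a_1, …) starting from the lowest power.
(a_0, a_1, …) = (0, 13, 5)

Repeated division by 19 gives the digits low-to-high: 2052 = 13·19^1 + 5·19^2. Digit sequence: (0, 13, 5).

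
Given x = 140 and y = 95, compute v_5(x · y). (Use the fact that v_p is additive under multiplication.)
v_5(13300) = 2

v_p(x) = 1 (factor: 140 = 5^1 · 28); v_p(y) = 1 (factor: 95 = 5^1 · 19). Additivity: v_p(xy) = v_p(x) + v_p(y) = 1 + 1 = 2. (Direct check: xy = 13300 = 5^2 · (532).)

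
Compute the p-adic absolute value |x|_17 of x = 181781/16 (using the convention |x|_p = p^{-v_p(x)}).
|181781/16|_17 = 1/4913

Step 1 — compute v_17(x) by factoring powers of 17 out of the numerator and denominator: v_17(181781/16) = 3. Step 2 — apply |x|_p = p^{-v_p(x)} = 17^{-3} = 1/4913.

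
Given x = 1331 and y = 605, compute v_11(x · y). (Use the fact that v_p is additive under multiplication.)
v_11(805255) = 5

v_p(x) = 3 (factor: 1331 = 11^3 · 1); v_p(y) = 2 (factor: 605 = 11^2 · 5). Additivity: v_p(xy) = v_p(x) + v_p(y) = 3 + 2 = 5. (Direct check: xy = 805255 = 11^5 · (5).)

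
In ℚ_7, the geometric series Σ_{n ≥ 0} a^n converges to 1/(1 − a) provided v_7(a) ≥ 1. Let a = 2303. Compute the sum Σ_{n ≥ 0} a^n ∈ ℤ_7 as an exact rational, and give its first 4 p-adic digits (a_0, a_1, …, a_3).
Σ a^n = 1/(1 − a) = -1/2302;  first 4 digits = (1, 0, 5, 6)

v_7(a) = 2 ≥ 1, so the series converges in ℤ_7 to 1/(1 − a) = 1/(1 − 2303) = -1/2302. Expand this rational in ℤ_7: compute digits iteratively via d_i = x_i mod 7, x_{i+1} = (x_i − d_i)/7. The first 4 digits are (1, 0, 5, 6).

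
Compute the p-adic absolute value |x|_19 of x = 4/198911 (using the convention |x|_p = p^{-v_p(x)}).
|4/198911|_19 = 6859

Step 1 — compute v_19(x) by factoring powers of 19 out of the numerator and denominator: v_19(4/198911) = -3. Step 2 — apply |x|_p = p^{-v_p(x)} = 19^{3} = 6859.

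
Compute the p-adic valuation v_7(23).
v_7(23) = 0

v_7(n) is the largest exponent k such that 7^k divides n. Factor out: 23 = 7^0 · 23. (Sign doesn't affect v_p.) So v_7(23) = 0.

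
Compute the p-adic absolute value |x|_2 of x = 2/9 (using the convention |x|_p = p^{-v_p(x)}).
|2/9|_2 = 1/2

Step 1 — compute v_2(x) by factoring powers of 2 out of the numerator and denominator: v_2(2/9) = 1. Step 2 — apply |x|_p = p^{-v_p(x)} = 2^{-1} = 1/2.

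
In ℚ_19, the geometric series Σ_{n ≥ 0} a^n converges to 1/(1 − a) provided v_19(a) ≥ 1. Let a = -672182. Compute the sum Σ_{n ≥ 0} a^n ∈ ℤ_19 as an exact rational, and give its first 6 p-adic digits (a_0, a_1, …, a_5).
Σ a^n = 1/(1 − a) = 1/672183;  first 6 digits = (1, 0, 0, 16, 13, 18)

v_19(a) = 3 ≥ 1, so the series converges in ℤ_19 to 1/(1 − a) = 1/(1 − (-672182)) = 1/672183. Expand this rational in ℤ_19: compute digits iteratively via d_i = x_i mod 19, x_{i+1} = (x_i − d_i)/19. The first 6 digits are (1, 0, 0, 16, 13, 18).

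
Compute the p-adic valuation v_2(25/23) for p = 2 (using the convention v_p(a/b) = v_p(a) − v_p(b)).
v_2(25/23) = 0

Factor powers of 2 from the numerator and denominator of the reduced fraction: 25 = 2^0 · 25 and 23 = 2^0 · 23. Apply v_p(a/b) = v_p(a) − v_p(b): v_2(25/23) = 0 − 0 = 0.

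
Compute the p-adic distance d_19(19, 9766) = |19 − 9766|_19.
d_19(19, 9766) = 1/361

Step 1 — x − y = 19 − 9766 = -9747. Step 2 — v_19(-9747) = 2 (factor: -9747 = −(19^2 · 27); the sign does not affect v_p). Step 3 — |x − y|_19 = 19^{-2} = 1/361.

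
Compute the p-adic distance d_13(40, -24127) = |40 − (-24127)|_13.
d_13(40, -24127) = 1/2197

Step 1 — x − y = 40 − (-24127) = 24167. Step 2 — v_13(24167) = 3 (factor: 24167 = (13^3 · 11); the sign does not affect v_p). Step 3 — |x − y|_13 = 13^{-3} = 1/2197.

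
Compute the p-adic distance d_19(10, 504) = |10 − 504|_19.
d_19(10, 504) = 1/19

Step 1 — x − y = 10 − 504 = -494. Step 2 — v_19(-494) = 1 (factor: -494 = −(19^1 · 26); the sign does not affect v_p). Step 3 — |x − y|_19 = 19^{-1} = 1/19.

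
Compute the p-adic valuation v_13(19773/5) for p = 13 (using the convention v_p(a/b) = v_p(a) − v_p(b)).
v_13(19773/5) = 3

Factor powers of 13 from the numerator and denominator of the reduced fraction: 19773 = 13^3 · 9 and 5 = 13^0 · 5. Apply v_p(a/b) = v_p(a) − v_p(b): v_13(19773/5) = 3 − 0 = 3.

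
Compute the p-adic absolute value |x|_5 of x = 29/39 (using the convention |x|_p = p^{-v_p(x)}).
|29/39|_5 = 1

Step 1 — compute v_5(x) by factoring powers of 5 out of the numerator and denominator: v_5(29/39) = 0. Step 2 — apply |x|_p = p^{-v_p(x)} = 5^{0} = 1.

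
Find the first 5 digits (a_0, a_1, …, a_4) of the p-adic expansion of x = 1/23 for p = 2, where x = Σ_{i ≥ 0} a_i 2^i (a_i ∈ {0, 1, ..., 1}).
(a_0, …, a_4) = (1, 1, 1, 0, 0)

v_2(1/23) = 0 (numerator and denominator both coprime to 2), so x ∈ ℤ_2^×. Compute digits iteratively via a_i = x_i mod 2, x_{i+1} = (x_i − a_i)/2, with x_0 = x:
  x_0 = 1/23;  a_0 = 1;  x_1 = (x_0 − 1)/2 = -11/23
  x_1 = -11/23;  a_1 = 1;  x_2 = (x_1 − 1)/2 = -17/23
  x_2 = -17/23;  a_2 = 1;  x_3 = (x_2 − 1)/2 = -20/23
  x_3 = -20/23;  a_3 = 0;  x_4 = (x_3 − 0)/2 = -10/23
  x_4 = -10/23;  a_4 = 0;  x_5 = (x_4 − 0)/2 = -5/23
Digits: (1, 1, 1, 0, 0).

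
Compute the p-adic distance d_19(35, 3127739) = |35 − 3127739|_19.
d_19(35, 3127739) = 1/130321

Step 1 — x − y = 35 − 3127739 = -3127704. Step 2 — v_19(-3127704) = 4 (factor: -3127704 = −(19^4 · 24); the sign does not affect v_p). Step 3 — |x − y|_19 = 19^{-4} = 1/130321.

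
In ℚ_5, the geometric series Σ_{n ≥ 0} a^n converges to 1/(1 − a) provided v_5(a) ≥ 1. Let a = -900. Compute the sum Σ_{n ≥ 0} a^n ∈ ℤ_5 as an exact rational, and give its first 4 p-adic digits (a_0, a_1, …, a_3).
Σ a^n = 1/(1 − a) = 1/901;  first 4 digits = (1, 0, 4, 2)

v_5(a) = 2 ≥ 1, so the series converges in ℤ_5 to 1/(1 − a) = 1/(1 − (-900)) = 1/901. Expand this rational in ℤ_5: compute digits iteratively via d_i = x_i mod 5, x_{i+1} = (x_i − d_i)/5. The first 4 digits are (1, 0, 4, 2).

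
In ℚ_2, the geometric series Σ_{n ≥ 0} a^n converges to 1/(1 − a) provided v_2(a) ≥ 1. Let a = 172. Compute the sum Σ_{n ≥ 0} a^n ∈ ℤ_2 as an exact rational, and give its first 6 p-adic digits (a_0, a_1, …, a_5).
Σ a^n = 1/(1 − a) = -1/171;  first 6 digits = (1, 0, 1, 1, 1, 1)

v_2(a) = 2 ≥ 1, so the series converges in ℤ_2 to 1/(1 − a) = 1/(1 − 172) = -1/171. Expand this rational in ℤ_2: compute digits iteratively via d_i = x_i mod 2, x_{i+1} = (x_i − d_i)/2. The first 6 digits are (1, 0, 1, 1, 1, 1).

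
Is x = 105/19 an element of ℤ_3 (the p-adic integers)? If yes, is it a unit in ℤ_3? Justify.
x ∈ ℤ_3 but not a unit; v_3(x) = 1 > 0

ℤ_3 = {x ∈ ℚ_3 : v_3(x) ≥ 0} and ℤ_3^× = {x ∈ ℤ_3 : v_3(x) = 0}. Here v_3(105/19) = v_3(num) − v_3(den) = 1; compare against these criteria.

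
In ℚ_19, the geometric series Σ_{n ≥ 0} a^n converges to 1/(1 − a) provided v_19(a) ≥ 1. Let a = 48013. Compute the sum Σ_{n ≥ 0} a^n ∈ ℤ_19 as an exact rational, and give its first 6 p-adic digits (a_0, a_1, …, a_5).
Σ a^n = 1/(1 − a) = -1/48012;  first 6 digits = (1, 0, 0, 7, 0, 0)

v_19(a) = 3 ≥ 1, so the series converges in ℤ_19 to 1/(1 − a) = 1/(1 − 48013) = -1/48012. Expand this rational in ℤ_19: compute digits iteratively via d_i = x_i mod 19, x_{i+1} = (x_i − d_i)/19. The first 6 digits are (1, 0, 0, 7, 0, 0).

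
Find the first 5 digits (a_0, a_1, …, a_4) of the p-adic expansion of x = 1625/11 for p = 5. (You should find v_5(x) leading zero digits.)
(a_0, …, a_4) = (0, 0, 0, 3, 1)

v_5(1625/11) = 3, so a_0 = ... = a_2 = 0. Factor out: x = 5^3 · u with u = 13/11 a unit in ℤ_5. Expand u iteratively via a_{v+i} = u_i mod 5, u_{i+1} = (u_i − a_{v+i})/5:
  u_0 = 13/11;  a_3 = 3;  u_1 = (u_0 − 3)/5 = -4/11
  u_1 = -4/11;  a_4 = 1;  u_2 = (u_1 − 1)/5 = -3/11
Digits: (0, 0, 0, 3, 1).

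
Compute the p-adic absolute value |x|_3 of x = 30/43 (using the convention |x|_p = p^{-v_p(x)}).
|30/43|_3 = 1/3

Step 1 — compute v_3(x) by factoring powers of 3 out of the numerator and denominator: v_3(30/43) = 1. Step 2 — apply |x|_p = p^{-v_p(x)} = 3^{-1} = 1/3.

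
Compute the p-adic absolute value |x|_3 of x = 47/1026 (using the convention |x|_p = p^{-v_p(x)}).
|47/1026|_3 = 27

Step 1 — compute v_3(x) by factoring powers of 3 out of the numerator and denominator: v_3(47/1026) = -3. Step 2 — apply |x|_p = p^{-v_p(x)} = 3^{3} = 27.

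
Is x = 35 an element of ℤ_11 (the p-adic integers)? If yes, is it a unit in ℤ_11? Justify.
x ∈ ℤ_11^× (unit); v_11(x) = 0

ℤ_11 = {x ∈ ℚ_11 : v_11(x) ≥ 0} and ℤ_11^× = {x ∈ ℤ_11 : v_11(x) = 0}. Here v_11(35) = v_11(num) − v_11(den) = 0; compare against these criteria.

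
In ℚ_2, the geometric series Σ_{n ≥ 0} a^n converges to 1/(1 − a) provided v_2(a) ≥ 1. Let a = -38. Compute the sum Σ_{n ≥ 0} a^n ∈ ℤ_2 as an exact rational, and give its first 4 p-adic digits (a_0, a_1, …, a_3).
Σ a^n = 1/(1 − a) = 1/39;  first 4 digits = (1, 1, 1, 0)

v_2(a) = 1 ≥ 1, so the series converges in ℤ_2 to 1/(1 − a) = 1/(1 − (-38)) = 1/39. Expand this rational in ℤ_2: compute digits iteratively via d_i = x_i mod 2, x_{i+1} = (x_i − d_i)/2. The first 4 digits are (1, 1, 1, 0).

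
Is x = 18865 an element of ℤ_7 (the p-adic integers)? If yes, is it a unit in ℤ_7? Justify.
x ∈ ℤ_7 but not a unit; v_7(x) = 3 > 0

ℤ_7 = {x ∈ ℚ_7 : v_7(x) ≥ 0} and ℤ_7^× = {x ∈ ℤ_7 : v_7(x) = 0}. Here v_7(18865) = v_7(num) − v_7(den) = 3; compare against these criteria.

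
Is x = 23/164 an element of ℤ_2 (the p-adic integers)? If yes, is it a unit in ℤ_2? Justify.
x ∉ ℤ_2 (v_2(x) = -2 < 0)

ℤ_2 = {x ∈ ℚ_2 : v_2(x) ≥ 0} and ℤ_2^× = {x ∈ ℤ_2 : v_2(x) = 0}. Here v_2(23/164) = v_2(num) − v_2(den) = -2; compare against these criteria.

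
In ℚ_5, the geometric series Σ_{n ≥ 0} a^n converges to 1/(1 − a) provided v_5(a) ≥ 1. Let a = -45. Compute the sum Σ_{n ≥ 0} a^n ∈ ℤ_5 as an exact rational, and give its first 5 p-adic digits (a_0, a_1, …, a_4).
Σ a^n = 1/(1 − a) = 1/46;  first 5 digits = (1, 1, 4, 1, 3)

v_5(a) = 1 ≥ 1, so the series converges in ℤ_5 to 1/(1 − a) = 1/(1 − (-45)) = 1/46. Expand this rational in ℤ_5: compute digits iteratively via d_i = x_i mod 5, x_{i+1} = (x_i − d_i)/5. The first 5 digits are (1, 1, 4, 1, 3).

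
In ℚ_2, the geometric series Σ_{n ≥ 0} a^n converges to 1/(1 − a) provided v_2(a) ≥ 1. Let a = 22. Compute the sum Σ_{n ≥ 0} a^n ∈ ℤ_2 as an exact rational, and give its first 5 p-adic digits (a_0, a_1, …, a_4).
Σ a^n = 1/(1 − a) = -1/21;  first 5 digits = (1, 1, 0, 0, 0)

v_2(a) = 1 ≥ 1, so the series converges in ℤ_2 to 1/(1 − a) = 1/(1 − 22) = -1/21. Expand this rational in ℤ_2: compute digits iteratively via d_i = x_i mod 2, x_{i+1} = (x_i − d_i)/2. The first 5 digits are (1, 1, 0, 0, 0).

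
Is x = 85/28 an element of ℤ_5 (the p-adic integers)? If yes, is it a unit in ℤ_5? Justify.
x ∈ ℤ_5 but not a unit; v_5(x) = 1 > 0

ℤ_5 = {x ∈ ℚ_5 : v_5(x) ≥ 0} and ℤ_5^× = {x ∈ ℤ_5 : v_5(x) = 0}. Here v_5(85/28) = v_5(num) − v_5(den) = 1; compare against these criteria.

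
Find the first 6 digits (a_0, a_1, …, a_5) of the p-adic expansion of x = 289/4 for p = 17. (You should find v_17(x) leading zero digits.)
(a_0, …, a_5) = (0, 0, 13, 12, 12, 12)

v_17(289/4) = 2, so a_0 = ... = a_1 = 0. Factor out: x = 17^2 · u with u = 1/4 a unit in ℤ_17. Expand u iteratively via a_{v+i} = u_i mod 17, u_{i+1} = (u_i − a_{v+i})/17:
  u_0 = 1/4;  a_2 = 13;  u_1 = (u_0 − 13)/17 = -3/4
  u_1 = -3/4;  a_3 = 12;  u_2 = (u_1 − 12)/17 = -3/4
  u_2 = -3/4;  a_4 = 12;  u_3 = (u_2 − 12)/17 = -3/4
  u_3 = -3/4;  a_5 = 12;  u_4 = (u_3 − 12)/17 = -3/4
Digits: (0, 0, 13, 12, 12, 12).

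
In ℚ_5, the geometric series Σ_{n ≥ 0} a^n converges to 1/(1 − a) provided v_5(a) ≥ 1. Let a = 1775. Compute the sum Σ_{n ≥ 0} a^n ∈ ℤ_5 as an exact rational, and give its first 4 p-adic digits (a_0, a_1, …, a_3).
Σ a^n = 1/(1 − a) = -1/1774;  first 4 digits = (1, 0, 1, 4)

v_5(a) = 2 ≥ 1, so the series converges in ℤ_5 to 1/(1 − a) = 1/(1 − 1775) = -1/1774. Expand this rational in ℤ_5: compute digits iteratively via d_i = x_i mod 5, x_{i+1} = (x_i − d_i)/5. The first 4 digits are (1, 0, 1, 4).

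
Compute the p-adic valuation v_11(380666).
v_11(380666) = 4

v_11(n) is the largest exponent k such that 11^k divides n. Factor out: 380666 = 11^4 · 26. (Sign doesn't affect v_p.) So v_11(380666) = 4.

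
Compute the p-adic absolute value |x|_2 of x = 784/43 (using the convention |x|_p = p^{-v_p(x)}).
|784/43|_2 = 1/16

Step 1 — compute v_2(x) by factoring powers of 2 out of the numerator and denominator: v_2(784/43) = 4. Step 2 — apply |x|_p = p^{-v_p(x)} = 2^{-4} = 1/16.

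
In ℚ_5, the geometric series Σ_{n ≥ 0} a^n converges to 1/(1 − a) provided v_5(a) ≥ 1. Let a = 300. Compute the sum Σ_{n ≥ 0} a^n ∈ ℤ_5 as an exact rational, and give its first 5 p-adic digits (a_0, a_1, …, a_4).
Σ a^n = 1/(1 − a) = -1/299;  first 5 digits = (1, 0, 2, 2, 4)

v_5(a) = 2 ≥ 1, so the series converges in ℤ_5 to 1/(1 − a) = 1/(1 − 300) = -1/299. Expand this rational in ℤ_5: compute digits iteratively via d_i = x_i mod 5, x_{i+1} = (x_i − d_i)/5. The first 5 digits are (1, 0, 2, 2, 4).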